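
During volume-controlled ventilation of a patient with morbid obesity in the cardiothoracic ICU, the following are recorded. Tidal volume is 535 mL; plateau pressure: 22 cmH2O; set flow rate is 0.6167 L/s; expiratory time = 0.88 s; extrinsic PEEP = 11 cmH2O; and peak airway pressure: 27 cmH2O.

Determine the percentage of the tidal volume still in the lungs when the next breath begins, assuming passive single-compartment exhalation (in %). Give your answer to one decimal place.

R = (PIP − Pplat)/V̇ = (27 − 22) / 0.6167 = 5.0/0.6167 = 8.108 cmH2O·s/L.
C = Vt/(Pplat − PEEP) = 535.0 / (22 − 11) = 535.0/11.0 = 48.636 mL/cmH2O.
τ = R × C = 8.108 × 0.04864 L/cmH2O = 0.3944 s.
Fraction remaining at end-expiration = e^(−Te/τ) = e^(−0.88/0.3944) = 0.1074 → 10.74%.

10.7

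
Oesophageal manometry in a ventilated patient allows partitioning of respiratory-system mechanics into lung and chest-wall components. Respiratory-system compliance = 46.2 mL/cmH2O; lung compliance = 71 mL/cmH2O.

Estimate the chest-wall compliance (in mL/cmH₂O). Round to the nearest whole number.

132

1/Ccw = 1/Crs − 1/CL.
1/Ccw = 1/46.2 − 1/71 = 0.007561.
Ccw = 132.26 mL/cmH2O.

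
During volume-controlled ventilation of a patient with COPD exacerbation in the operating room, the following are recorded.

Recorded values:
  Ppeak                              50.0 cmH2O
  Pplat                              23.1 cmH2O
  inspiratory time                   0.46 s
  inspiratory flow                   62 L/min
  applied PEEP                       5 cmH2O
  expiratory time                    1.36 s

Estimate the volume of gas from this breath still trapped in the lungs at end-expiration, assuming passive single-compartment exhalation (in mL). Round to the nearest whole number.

65

Flow: 62 L/min ÷ 60 = 1.0333 L/s.
Vt = flow × Ti = 1.0333 L/s × 0.46 s × 1000 mL/L = 475.32 mL.
R = (PIP − Pplat)/V̇ = (50.0 − 23.1) / 1.0333 = 26.9/1.0333 = 26.033 cmH2O·s/L.
C = Vt/(Pplat − PEEP) = 475.32 / (23.1 − 5) = 475.32/18.1 = 26.261 mL/cmH2O.
τ = R × C = 26.033 × 0.02626 L/cmH2O = 0.6836 s.
Fraction remaining = e^(−Te/τ) = e^(−1.36/0.6836) = 0.1368.
Trapped volume = 475.32 × 0.1368 = 65.024 mL.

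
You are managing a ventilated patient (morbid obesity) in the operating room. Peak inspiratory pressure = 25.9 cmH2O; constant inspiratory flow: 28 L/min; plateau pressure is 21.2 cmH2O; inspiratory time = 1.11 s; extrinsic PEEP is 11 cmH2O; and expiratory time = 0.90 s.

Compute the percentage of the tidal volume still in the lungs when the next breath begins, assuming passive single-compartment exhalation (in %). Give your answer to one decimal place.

17.2

Flow: 28 L/min ÷ 60 = 0.4667 L/s.
Vt = flow × Ti = 0.4667 L/s × 1.11 s × 1000 mL/L = 518.04 mL.
R = (PIP − Pplat)/V̇ = (25.9 − 21.2) / 0.4667 = 4.7/0.4667 = 10.071 cmH2O·s/L.
C = Vt/(Pplat − PEEP) = 518.04 / (21.2 − 11) = 518.04/10.2 = 50.788 mL/cmH2O.
τ = R × C = 10.071 × 0.05079 L/cmH2O = 0.5115 s.
Fraction remaining at end-expiration = e^(−Te/τ) = e^(−0.90/0.5115) = 0.1721 → 17.21%.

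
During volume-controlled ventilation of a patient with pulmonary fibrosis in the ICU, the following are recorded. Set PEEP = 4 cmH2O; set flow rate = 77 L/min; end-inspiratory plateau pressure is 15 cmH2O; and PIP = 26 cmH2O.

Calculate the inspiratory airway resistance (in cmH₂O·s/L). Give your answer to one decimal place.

Flow: 77 L/min ÷ 60 = 1.2833 L/s.
Raw = (PIP − Pplat) / flow = (26 − 15) / 1.2833 = 11.0 / 1.2833 = 8.572 cmH2O·s/L.

8.6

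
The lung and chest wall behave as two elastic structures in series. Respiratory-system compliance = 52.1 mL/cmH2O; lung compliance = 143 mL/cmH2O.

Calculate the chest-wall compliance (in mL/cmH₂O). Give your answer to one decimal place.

82.0

1/Ccw = 1/Crs − 1/CL.
1/Ccw = 1/52.1 − 1/143 = 0.0122.
Ccw = 81.967 mL/cmH2O.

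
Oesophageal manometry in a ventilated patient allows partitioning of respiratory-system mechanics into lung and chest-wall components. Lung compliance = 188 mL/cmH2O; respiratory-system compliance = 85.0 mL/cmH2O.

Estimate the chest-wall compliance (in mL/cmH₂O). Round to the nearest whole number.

155

1/Ccw = 1/Crs − 1/CL.
1/Ccw = 1/85.0 − 1/188 = 0.006446.
Ccw = 155.13 mL/cmH2O.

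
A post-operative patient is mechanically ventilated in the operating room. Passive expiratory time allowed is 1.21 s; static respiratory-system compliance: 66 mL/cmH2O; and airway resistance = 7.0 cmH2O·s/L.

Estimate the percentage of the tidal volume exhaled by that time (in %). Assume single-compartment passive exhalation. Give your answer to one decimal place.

τ = R × C = 7.0 × 66 mL/cmH2O = 7.0 × 0.066 L/cmH2O = 0.462 s.
Passive exhalation: V(t)/V₀ = e^(−t/τ) = e^(−1.21/0.462) = 0.07287.
Fraction exhaled = 1 − 0.07287 = 0.9271 → 92.71%.

92.7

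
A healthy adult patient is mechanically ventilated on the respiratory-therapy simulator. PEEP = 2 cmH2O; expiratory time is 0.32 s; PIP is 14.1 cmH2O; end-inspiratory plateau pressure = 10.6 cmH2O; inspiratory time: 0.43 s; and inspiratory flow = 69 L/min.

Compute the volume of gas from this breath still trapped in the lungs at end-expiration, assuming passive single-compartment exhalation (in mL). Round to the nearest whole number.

Flow: 69 L/min ÷ 60 = 1.15 L/s.
Vt = flow × Ti = 1.15 L/s × 0.43 s × 1000 mL/L = 494.5 mL.
R = (PIP − Pplat)/V̇ = (14.1 − 10.6) / 1.15 = 3.5/1.15 = 3.043 cmH2O·s/L.
C = Vt/(Pplat − PEEP) = 494.5 / (10.6 − 2) = 494.5/8.6 = 57.5 mL/cmH2O.
τ = R × C = 3.043 × 0.0575 L/cmH2O = 0.175 s.
Fraction remaining = e^(−Te/τ) = e^(−0.32/0.175) = 0.1606.
Trapped volume = 494.5 × 0.1606 = 79.417 mL.

79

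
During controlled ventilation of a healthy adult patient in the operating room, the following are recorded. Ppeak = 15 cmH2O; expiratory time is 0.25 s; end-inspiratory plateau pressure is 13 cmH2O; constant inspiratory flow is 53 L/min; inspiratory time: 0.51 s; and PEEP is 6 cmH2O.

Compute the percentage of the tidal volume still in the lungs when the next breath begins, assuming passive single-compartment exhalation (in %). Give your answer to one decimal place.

Flow: 53 L/min ÷ 60 = 0.8833 L/s.
Vt = flow × Ti = 0.8833 L/s × 0.51 s × 1000 mL/L = 450.48 mL.
R = (PIP − Pplat)/V̇ = (15 − 13) / 0.8833 = 2.0/0.8833 = 2.264 cmH2O·s/L.
C = Vt/(Pplat − PEEP) = 450.48 / (13 − 6) = 450.48/7.0 = 64.354 mL/cmH2O.
τ = R × C = 2.264 × 0.06435 L/cmH2O = 0.1457 s.
Fraction remaining at end-expiration = e^(−Te/τ) = e^(−0.25/0.1457) = 0.1798 → 17.98%.

18.0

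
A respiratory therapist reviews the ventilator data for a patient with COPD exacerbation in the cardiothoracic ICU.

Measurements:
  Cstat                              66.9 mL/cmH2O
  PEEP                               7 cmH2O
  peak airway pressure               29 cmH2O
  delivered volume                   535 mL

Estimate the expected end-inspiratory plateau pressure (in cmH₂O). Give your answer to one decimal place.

Pplat = PEEP + Vt / Cstat = 7 + 535 / 66.9 = 7 + 7.997 = 14.997 cmH2O.

15.0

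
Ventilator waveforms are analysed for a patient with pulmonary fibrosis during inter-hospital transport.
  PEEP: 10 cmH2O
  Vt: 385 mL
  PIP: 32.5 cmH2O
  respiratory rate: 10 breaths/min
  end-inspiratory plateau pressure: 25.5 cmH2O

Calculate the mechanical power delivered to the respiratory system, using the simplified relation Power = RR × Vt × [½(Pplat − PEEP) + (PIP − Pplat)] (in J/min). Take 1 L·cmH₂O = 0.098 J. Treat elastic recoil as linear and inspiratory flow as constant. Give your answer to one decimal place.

5.6

Per-breath work = Vt × [½(Pplat−PEEP) + (PIP−Pplat)] = 0.385 × [0.5×15.5 + 7.0] = 0.385 × 14.75 = 5.679 L·cmH2O.
Power = 10 × 5.679 = 56.79 L·cmH2O/min.
× 0.098 J/(L·cmH2O) → 5.565 J/min.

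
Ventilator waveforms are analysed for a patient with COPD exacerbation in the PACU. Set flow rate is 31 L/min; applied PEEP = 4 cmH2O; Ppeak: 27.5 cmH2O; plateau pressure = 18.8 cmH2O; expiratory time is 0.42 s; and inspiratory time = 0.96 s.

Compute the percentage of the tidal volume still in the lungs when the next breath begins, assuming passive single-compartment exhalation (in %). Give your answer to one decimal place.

47.5

Flow: 31 L/min ÷ 60 = 0.5167 L/s.
Vt = flow × Ti = 0.5167 L/s × 0.96 s × 1000 mL/L = 496.03 mL.
R = (PIP − Pplat)/V̇ = (27.5 − 18.8) / 0.5167 = 8.7/0.5167 = 16.838 cmH2O·s/L.
C = Vt/(Pplat − PEEP) = 496.03 / (18.8 − 4) = 496.03/14.8 = 33.516 mL/cmH2O.
τ = R × C = 16.838 × 0.03352 L/cmH2O = 0.5644 s.
Fraction remaining at end-expiration = e^(−Te/τ) = e^(−0.42/0.5644) = 0.4751 → 47.51%.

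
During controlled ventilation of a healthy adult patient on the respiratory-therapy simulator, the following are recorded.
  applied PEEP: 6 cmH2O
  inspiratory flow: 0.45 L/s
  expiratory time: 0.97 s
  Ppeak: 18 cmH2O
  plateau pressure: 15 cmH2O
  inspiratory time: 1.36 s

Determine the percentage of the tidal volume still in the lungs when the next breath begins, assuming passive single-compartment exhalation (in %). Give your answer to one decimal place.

11.8

Vt = flow × Ti = 0.45 L/s × 1.36 s × 1000 mL/L = 612.0 mL.
R = (PIP − Pplat)/V̇ = (18 − 15) / 0.45 = 3.0/0.45 = 6.667 cmH2O·s/L.
C = Vt/(Pplat − PEEP) = 612.0 / (15 − 6) = 612.0/9.0 = 68.0 mL/cmH2O.
τ = R × C = 6.667 × 0.068 L/cmH2O = 0.4534 s.
Fraction remaining at end-expiration = e^(−Te/τ) = e^(−0.97/0.4534) = 0.1177 → 11.77%.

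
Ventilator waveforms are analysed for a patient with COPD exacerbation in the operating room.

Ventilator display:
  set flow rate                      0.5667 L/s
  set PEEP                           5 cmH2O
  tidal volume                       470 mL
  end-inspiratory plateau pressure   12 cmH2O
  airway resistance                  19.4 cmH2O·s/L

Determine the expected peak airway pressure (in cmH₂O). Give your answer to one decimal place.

PIP = Pplat + Raw × flow = 12 + 19.4 × 0.5667 = 12 + 10.994 = 22.994 cmH2O.

23.0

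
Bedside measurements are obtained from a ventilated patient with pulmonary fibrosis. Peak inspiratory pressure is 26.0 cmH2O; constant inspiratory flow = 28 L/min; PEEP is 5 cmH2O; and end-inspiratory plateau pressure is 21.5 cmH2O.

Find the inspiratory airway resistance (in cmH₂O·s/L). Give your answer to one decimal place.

Flow: 28 L/min ÷ 60 = 0.4667 L/s.
Raw = (PIP − Pplat) / flow = (26.0 − 21.5) / 0.4667 = 4.5 / 0.4667 = 9.642 cmH2O·s/L.

9.6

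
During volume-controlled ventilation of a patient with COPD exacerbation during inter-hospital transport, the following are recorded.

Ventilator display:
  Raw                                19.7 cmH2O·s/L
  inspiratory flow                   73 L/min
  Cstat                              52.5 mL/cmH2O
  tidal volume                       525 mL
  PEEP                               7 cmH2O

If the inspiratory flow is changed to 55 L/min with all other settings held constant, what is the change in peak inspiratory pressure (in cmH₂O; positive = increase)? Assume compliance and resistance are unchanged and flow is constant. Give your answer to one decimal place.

Flow: 73 L/min ÷ 60 = 1.2167 L/s.
New flow: 55 L/min ÷ 60 = 0.9167 L/s.
PIP = Vt/C + R·V̇ + PEEP (constant-flow equation of motion).
Only the resistive term changes: ΔPIP = R × ΔV̇ = 19.7 × (0.9167 − 1.2167) = 19.7 × -0.3 = -5.91 cmH2O.

-5.9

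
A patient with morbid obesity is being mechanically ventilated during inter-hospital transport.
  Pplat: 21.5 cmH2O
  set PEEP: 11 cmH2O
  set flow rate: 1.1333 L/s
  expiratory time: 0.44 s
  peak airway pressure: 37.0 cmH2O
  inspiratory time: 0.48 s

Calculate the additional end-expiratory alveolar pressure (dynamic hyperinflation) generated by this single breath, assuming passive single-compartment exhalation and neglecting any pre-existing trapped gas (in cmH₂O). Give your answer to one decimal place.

Vt = flow × Ti = 1.1333 L/s × 0.48 s × 1000 mL/L = 543.98 mL.
R = (PIP − Pplat)/V̇ = (37.0 − 21.5) / 1.1333 = 15.5/1.1333 = 13.677 cmH2O·s/L.
C = Vt/(Pplat − PEEP) = 543.98 / (21.5 − 11) = 543.98/10.5 = 51.808 mL/cmH2O.
τ = R × C = 13.677 × 0.05181 L/cmH2O = 0.7086 s.
Fraction remaining = e^(−Te/τ) = e^(−0.44/0.7086) = 0.5374; trapped volume = 543.98 × 0.5374 = 292.33 mL.
Additional alveolar pressure from trapping ≈ V_trapped / C = 292.33 / 51.808 = 5.643 cmH2O.

5.6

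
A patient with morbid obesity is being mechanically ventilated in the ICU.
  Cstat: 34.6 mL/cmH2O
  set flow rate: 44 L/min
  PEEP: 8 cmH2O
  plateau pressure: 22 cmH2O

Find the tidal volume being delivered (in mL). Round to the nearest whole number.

Vt = Cstat × (Pplat − PEEP) = 34.6 × (22 − 8) = 34.6 × 14.0 = 484.4 mL.

484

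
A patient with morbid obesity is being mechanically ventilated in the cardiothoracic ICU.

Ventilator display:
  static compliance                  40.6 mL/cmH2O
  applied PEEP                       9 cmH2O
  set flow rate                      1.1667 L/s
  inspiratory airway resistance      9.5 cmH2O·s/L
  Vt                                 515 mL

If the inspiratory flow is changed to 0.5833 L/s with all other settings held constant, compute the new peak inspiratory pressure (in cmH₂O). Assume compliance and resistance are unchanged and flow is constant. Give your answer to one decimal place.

27.2

PIP = Vt/C + R·V̇ + PEEP (constant-flow equation of motion).
Only the resistive term changes: ΔPIP = R × ΔV̇ = 9.5 × (0.5833 − 1.1667) = 9.5 × -0.5834 = -5.542 cmH2O.
Original PIP = 515/40.6 + 9.5×1.1667 + 9 = 32.768 cmH2O; new PIP = 32.768 + (-5.542) = 27.226 cmH2O.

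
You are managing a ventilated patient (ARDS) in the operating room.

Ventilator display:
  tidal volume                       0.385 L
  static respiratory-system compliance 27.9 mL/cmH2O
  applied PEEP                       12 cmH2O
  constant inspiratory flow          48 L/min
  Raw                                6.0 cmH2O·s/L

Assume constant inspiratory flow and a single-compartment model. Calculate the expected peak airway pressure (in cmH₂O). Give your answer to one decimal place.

30.6

Flow: 48 L/min ÷ 60 = 0.8 L/s.
Equation of motion (constant flow): PIP = Vt/C + R·V̇ + PEEP.
PIP = 385/27.9 + 6.0×0.8 + 12 = 13.799 + 4.8 + 12 = 30.599 cmH2O.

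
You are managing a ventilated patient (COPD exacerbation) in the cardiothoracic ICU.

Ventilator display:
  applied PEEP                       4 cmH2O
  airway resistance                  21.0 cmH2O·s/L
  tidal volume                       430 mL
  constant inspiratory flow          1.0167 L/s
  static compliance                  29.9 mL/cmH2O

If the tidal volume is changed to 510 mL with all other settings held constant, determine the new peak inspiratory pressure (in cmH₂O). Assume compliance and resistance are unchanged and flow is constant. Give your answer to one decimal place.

42.4

PIP = Vt/C + R·V̇ + PEEP (constant-flow equation of motion).
Only the elastic term changes: ΔPIP = ΔVt / C = (510 − 430) / 29.9 = 2.676 cmH2O.
Original PIP = 430/29.9 + 21.0×1.0167 + 4 = 39.732 cmH2O; new PIP = 39.732 + (2.676) = 42.408 cmH2O.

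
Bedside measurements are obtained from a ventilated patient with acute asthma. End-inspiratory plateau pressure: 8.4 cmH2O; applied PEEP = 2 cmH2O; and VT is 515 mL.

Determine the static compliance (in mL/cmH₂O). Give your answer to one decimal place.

80.5

Cstat = Vt / (Pplat − PEEP) = 515 / (8.4 − 2) = 515 / 6.4 = 80.469 mL/cmH2O.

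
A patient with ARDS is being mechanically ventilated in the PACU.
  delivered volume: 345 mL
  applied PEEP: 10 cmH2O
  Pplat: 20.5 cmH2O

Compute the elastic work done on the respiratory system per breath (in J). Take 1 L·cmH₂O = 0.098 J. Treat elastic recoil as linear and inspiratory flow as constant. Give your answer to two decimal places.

0.18

Elastic work ≈ ½ × (Pplat − PEEP) × Vt = 0.5 × (20.5 − 10) × 0.345 L = 0.5 × 10.5 × 0.345 = 1.811 L·cmH2O.
× 0.098 J/(L·cmH2O) → 0.1775 J.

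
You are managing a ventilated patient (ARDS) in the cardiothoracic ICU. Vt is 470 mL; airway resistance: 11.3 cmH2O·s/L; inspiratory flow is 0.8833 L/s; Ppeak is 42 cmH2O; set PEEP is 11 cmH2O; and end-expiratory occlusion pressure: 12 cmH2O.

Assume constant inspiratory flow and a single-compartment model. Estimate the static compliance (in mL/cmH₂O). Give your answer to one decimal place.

Total PEEP = 12 cmH2O (set 11 + intrinsic 1); this is the baseline alveolar pressure.
Equation of motion (constant flow): PIP = Vt/C + R·V̇ + PEEP.
Vt/C = PIP − R·V̇ − PEEP = 42 − 11.3×0.8833 − 12 = 42 − 9.981 − 12 = 20.019 cmH2O.
C = Vt / 20.019 = 470 / 20.019 = 23.478 mL/cmH2O.

23.5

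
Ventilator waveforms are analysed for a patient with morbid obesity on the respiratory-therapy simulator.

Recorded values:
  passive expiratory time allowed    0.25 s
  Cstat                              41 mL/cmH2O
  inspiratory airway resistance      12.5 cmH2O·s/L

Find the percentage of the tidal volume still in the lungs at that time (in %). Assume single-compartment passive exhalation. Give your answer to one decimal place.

τ = R × C = 12.5 × 41 mL/cmH2O = 12.5 × 0.041 L/cmH2O = 0.5125 s.
Passive exhalation: V(t)/V₀ = e^(−t/τ) = e^(−0.25/0.5125) = 0.614.
Fraction remaining = 0.614 → 61.4%.

61.4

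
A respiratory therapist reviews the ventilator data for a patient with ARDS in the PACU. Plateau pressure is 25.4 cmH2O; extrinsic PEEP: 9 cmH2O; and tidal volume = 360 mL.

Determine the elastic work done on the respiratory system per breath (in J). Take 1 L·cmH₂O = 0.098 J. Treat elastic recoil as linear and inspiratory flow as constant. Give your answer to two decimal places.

0.29

Elastic work ≈ ½ × (Pplat − PEEP) × Vt = 0.5 × (25.4 − 9) × 0.360 L = 0.5 × 16.4 × 0.360 = 2.952 L·cmH2O.
× 0.098 J/(L·cmH2O) → 0.2893 J.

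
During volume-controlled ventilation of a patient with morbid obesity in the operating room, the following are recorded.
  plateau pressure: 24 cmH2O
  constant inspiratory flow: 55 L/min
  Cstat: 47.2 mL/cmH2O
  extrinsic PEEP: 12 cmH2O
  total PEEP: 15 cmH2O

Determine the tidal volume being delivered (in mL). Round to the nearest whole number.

425

End-expiratory occlusion gives total PEEP = 15 cmH2O (intrinsic PEEP = 15 − 12 = 3). Use total PEEP for the elastic gradient.
Vt = Cstat × (Pplat − PEEPtotal) = 47.2 × (24 − 15) = 47.2 × 9.0 = 424.8 mL.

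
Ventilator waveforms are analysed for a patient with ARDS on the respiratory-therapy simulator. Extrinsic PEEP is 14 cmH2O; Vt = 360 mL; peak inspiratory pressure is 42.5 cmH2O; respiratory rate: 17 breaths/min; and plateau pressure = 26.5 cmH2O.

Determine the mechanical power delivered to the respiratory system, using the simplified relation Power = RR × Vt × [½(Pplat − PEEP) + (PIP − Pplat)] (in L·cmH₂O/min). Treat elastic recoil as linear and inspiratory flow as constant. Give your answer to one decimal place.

136.2

Per-breath work = Vt × [½(Pplat−PEEP) + (PIP−Pplat)] = 0.360 × [0.5×12.5 + 16.0] = 0.360 × 22.25 = 8.01 L·cmH2O.
Power = 17 × 8.01 = 136.17 L·cmH2O/min.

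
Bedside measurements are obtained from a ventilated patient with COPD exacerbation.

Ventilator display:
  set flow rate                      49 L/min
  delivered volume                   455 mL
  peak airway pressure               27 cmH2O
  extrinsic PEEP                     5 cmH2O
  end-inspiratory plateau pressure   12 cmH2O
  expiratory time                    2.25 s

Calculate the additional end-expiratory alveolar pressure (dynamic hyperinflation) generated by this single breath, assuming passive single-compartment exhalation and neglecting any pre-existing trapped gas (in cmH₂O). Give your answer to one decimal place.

Flow: 49 L/min ÷ 60 = 0.8167 L/s.
R = (PIP − Pplat)/V̇ = (27 − 12) / 0.8167 = 15.0/0.8167 = 18.367 cmH2O·s/L.
C = Vt/(Pplat − PEEP) = 455.0 / (12 − 5) = 455.0/7.0 = 65.0 mL/cmH2O.
τ = R × C = 18.367 × 0.065 L/cmH2O = 1.194 s.
Fraction remaining = e^(−Te/τ) = e^(−2.25/1.194) = 0.1519; trapped volume = 455.0 × 0.1519 = 69.115 mL.
Additional alveolar pressure from trapping ≈ V_trapped / C = 69.115 / 65.0 = 1.063 cmH2O.

1.1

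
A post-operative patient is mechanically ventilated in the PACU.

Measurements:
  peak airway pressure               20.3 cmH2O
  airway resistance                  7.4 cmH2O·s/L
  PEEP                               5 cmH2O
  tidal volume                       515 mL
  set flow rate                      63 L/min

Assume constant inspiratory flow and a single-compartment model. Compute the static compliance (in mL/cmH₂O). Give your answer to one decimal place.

Flow: 63 L/min ÷ 60 = 1.05 L/s.
Equation of motion (constant flow): PIP = Vt/C + R·V̇ + PEEP.
Vt/C = PIP − R·V̇ − PEEP = 20.3 − 7.4×1.05 − 5 = 20.3 − 7.77 − 5 = 7.53 cmH2O.
C = Vt / 7.53 = 515 / 7.53 = 68.393 mL/cmH2O.

68.4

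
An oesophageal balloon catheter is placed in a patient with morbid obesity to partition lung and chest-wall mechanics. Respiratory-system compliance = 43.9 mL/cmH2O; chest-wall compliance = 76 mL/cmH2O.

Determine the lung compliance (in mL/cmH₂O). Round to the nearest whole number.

104

1/CL = 1/Crs − 1/Ccw.
1/CL = 1/43.9 − 1/76 = 0.009621.
CL = 103.94 mL/cmH2O.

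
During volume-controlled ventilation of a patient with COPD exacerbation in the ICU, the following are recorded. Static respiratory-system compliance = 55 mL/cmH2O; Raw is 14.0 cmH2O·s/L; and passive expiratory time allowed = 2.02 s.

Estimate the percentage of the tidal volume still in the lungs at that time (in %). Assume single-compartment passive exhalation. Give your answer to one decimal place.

τ = R × C = 14.0 × 55 mL/cmH2O = 14.0 × 0.055 L/cmH2O = 0.77 s.
Passive exhalation: V(t)/V₀ = e^(−t/τ) = e^(−2.02/0.77) = 0.07256.
Fraction remaining = 0.07256 → 7.256%.

7.3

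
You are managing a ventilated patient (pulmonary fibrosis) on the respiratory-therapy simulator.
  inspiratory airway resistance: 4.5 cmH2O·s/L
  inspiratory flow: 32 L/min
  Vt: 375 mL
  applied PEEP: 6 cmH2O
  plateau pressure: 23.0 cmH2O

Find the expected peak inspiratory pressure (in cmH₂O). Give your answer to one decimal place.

Flow: 32 L/min ÷ 60 = 0.5333 L/s.
PIP = Pplat + Raw × flow = 23.0 + 4.5 × 0.5333 = 23.0 + 2.4 = 25.4 cmH2O.

25.4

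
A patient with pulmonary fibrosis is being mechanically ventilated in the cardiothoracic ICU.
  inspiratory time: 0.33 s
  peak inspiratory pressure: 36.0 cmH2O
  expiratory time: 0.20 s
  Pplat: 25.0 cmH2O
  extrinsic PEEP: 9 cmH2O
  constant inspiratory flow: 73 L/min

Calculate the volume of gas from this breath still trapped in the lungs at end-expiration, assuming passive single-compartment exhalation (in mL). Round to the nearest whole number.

Flow: 73 L/min ÷ 60 = 1.2167 L/s.
Vt = flow × Ti = 1.2167 L/s × 0.33 s × 1000 mL/L = 401.51 mL.
R = (PIP − Pplat)/V̇ = (36.0 − 25.0) / 1.2167 = 11.0/1.2167 = 9.041 cmH2O·s/L.
C = Vt/(Pplat − PEEP) = 401.51 / (25.0 − 9) = 401.51/16.0 = 25.094 mL/cmH2O.
τ = R × C = 9.041 × 0.02509 L/cmH2O = 0.2268 s.
Fraction remaining = e^(−Te/τ) = e^(−0.20/0.2268) = 0.414.
Trapped volume = 401.51 × 0.414 = 166.23 mL.

166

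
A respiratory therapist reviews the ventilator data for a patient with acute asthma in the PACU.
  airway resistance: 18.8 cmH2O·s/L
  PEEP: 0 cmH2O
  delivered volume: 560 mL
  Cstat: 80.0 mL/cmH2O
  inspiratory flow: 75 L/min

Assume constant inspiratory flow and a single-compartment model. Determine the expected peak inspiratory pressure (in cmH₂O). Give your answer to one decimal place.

30.5

Flow: 75 L/min ÷ 60 = 1.25 L/s.
Equation of motion (constant flow): PIP = Vt/C + R·V̇ + PEEP.
PIP = 560/80.0 + 18.8×1.25 + 0 = 7.0 + 23.5 + 0 = 30.5 cmH2O.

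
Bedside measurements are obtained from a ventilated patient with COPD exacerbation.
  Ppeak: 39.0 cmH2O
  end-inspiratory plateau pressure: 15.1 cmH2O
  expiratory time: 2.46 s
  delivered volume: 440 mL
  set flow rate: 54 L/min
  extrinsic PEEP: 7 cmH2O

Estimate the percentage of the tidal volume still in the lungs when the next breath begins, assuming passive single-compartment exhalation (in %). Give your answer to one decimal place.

Flow: 54 L/min ÷ 60 = 0.9 L/s.
R = (PIP − Pplat)/V̇ = (39.0 − 15.1) / 0.9 = 23.9/0.9 = 26.556 cmH2O·s/L.
C = Vt/(Pplat − PEEP) = 440.0 / (15.1 − 7) = 440.0/8.1 = 54.321 mL/cmH2O.
τ = R × C = 26.556 × 0.05432 L/cmH2O = 1.443 s.
Fraction remaining at end-expiration = e^(−Te/τ) = e^(−2.46/1.443) = 0.1818 → 18.18%.

18.2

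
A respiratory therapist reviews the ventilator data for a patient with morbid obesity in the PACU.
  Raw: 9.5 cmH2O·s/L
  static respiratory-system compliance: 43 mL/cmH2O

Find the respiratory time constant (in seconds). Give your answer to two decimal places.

0.41

τ = R × C = 9.5 × 43 mL/cmH2O = 9.5 × 0.043 L/cmH2O = 0.4085 s.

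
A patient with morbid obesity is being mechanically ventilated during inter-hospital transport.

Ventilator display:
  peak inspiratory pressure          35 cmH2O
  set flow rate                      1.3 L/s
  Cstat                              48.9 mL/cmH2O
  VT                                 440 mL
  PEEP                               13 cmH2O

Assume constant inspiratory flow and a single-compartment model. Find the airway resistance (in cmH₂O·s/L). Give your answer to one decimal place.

10.0

Equation of motion (constant flow): PIP = Vt/C + R·V̇ + PEEP.
R·V̇ = PIP − Vt/C − PEEP = 35 − 440/48.9 − 13 = 35 − 8.998 − 13 = 13.002 cmH2O.
R = 13.002 / 1.3 = 10.002 cmH2O·s/L.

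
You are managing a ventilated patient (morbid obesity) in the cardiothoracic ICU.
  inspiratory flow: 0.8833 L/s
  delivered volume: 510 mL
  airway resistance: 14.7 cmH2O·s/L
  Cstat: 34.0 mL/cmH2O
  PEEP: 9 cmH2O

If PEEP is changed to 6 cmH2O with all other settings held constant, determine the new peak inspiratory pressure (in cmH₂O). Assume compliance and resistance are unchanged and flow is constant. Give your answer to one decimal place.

PIP = Vt/C + R·V̇ + PEEP (constant-flow equation of motion).
Only the baseline term changes: ΔPIP = ΔPEEP = 6 − 9 = -3.0 cmH2O.
Original PIP = 510/34.0 + 14.7×0.8833 + 9 = 36.985 cmH2O; new PIP = 36.985 + (-3.0) = 33.985 cmH2O.

34.0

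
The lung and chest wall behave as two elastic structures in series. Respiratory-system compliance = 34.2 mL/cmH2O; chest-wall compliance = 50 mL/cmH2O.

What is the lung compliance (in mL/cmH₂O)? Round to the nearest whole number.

1/CL = 1/Crs − 1/Ccw.
1/CL = 1/34.2 − 1/50 = 0.00924.
CL = 108.23 mL/cmH2O.

108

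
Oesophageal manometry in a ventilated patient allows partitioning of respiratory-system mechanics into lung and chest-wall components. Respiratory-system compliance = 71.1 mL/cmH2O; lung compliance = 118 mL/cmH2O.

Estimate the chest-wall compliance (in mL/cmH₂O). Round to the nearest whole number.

1/Ccw = 1/Crs − 1/CL.
1/Ccw = 1/71.1 − 1/118 = 0.00559.
Ccw = 178.89 mL/cmH2O.

179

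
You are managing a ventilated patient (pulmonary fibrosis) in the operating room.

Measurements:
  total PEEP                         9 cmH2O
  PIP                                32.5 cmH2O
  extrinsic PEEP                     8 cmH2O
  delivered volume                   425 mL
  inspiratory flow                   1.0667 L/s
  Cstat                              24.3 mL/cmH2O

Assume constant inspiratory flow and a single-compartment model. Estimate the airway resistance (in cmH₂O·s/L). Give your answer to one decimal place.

Total PEEP = 9 cmH2O (set 8 + intrinsic 1); this is the baseline alveolar pressure.
Equation of motion (constant flow): PIP = Vt/C + R·V̇ + PEEP.
R·V̇ = PIP − Vt/C − PEEP = 32.5 − 425/24.3 − 9 = 32.5 − 17.49 − 9 = 6.01 cmH2O.
R = 6.01 / 1.0667 = 5.634 cmH2O·s/L.

5.6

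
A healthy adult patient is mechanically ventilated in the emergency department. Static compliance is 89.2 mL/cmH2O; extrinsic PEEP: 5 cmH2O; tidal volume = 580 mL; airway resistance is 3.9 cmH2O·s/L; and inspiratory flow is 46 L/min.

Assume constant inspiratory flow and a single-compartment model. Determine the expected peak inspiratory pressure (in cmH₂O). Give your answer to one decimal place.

14.5

Flow: 46 L/min ÷ 60 = 0.7667 L/s.
Equation of motion (constant flow): PIP = Vt/C + R·V̇ + PEEP.
PIP = 580/89.2 + 3.9×0.7667 + 5 = 6.502 + 2.99 + 5 = 14.492 cmH2O.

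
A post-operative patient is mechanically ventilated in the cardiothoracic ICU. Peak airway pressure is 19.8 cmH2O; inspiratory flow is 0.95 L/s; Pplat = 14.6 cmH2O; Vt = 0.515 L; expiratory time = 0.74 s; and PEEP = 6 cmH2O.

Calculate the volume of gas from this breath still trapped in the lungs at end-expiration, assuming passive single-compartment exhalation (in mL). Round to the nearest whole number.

54

R = (PIP − Pplat)/V̇ = (19.8 − 14.6) / 0.95 = 5.2/0.95 = 5.474 cmH2O·s/L.
C = Vt/(Pplat − PEEP) = 515.0 / (14.6 − 6) = 515.0/8.6 = 59.884 mL/cmH2O.
τ = R × C = 5.474 × 0.05988 L/cmH2O = 0.3278 s.
Fraction remaining = e^(−Te/τ) = e^(−0.74/0.3278) = 0.1046.
Trapped volume = 515.0 × 0.1046 = 53.869 mL.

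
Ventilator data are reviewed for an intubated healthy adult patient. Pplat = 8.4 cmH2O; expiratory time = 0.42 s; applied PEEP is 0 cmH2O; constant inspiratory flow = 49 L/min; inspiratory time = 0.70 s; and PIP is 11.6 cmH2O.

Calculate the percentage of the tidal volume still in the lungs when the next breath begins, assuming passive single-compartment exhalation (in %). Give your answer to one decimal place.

Flow: 49 L/min ÷ 60 = 0.8167 L/s.
Vt = flow × Ti = 0.8167 L/s × 0.70 s × 1000 mL/L = 571.69 mL.
R = (PIP − Pplat)/V̇ = (11.6 − 8.4) / 0.8167 = 3.2/0.8167 = 3.918 cmH2O·s/L.
C = Vt/(Pplat − PEEP) = 571.69 / (8.4 − 0) = 571.69/8.4 = 68.058 mL/cmH2O.
τ = R × C = 3.918 × 0.06806 L/cmH2O = 0.2667 s.
Fraction remaining at end-expiration = e^(−Te/τ) = e^(−0.42/0.2667) = 0.207 → 20.7%.

20.7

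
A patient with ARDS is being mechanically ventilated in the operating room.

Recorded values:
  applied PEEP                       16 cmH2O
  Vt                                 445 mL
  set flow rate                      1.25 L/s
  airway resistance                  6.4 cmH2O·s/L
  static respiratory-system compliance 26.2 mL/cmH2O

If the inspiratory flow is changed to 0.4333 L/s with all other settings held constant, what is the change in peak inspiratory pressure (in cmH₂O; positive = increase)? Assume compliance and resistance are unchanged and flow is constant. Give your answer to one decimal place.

PIP = Vt/C + R·V̇ + PEEP (constant-flow equation of motion).
Only the resistive term changes: ΔPIP = R × ΔV̇ = 6.4 × (0.4333 − 1.25) = 6.4 × -0.8167 = -5.227 cmH2O.

-5.2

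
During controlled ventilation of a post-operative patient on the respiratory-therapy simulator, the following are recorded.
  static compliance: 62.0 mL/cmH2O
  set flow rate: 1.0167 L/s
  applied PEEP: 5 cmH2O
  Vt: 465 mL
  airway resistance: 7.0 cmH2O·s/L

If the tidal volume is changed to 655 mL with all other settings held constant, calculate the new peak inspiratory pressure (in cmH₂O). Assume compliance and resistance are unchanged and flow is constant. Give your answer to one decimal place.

PIP = Vt/C + R·V̇ + PEEP (constant-flow equation of motion).
Only the elastic term changes: ΔPIP = ΔVt / C = (655 − 465) / 62.0 = 3.065 cmH2O.
Original PIP = 465/62.0 + 7.0×1.0167 + 5 = 19.617 cmH2O; new PIP = 19.617 + (3.065) = 22.682 cmH2O.

22.7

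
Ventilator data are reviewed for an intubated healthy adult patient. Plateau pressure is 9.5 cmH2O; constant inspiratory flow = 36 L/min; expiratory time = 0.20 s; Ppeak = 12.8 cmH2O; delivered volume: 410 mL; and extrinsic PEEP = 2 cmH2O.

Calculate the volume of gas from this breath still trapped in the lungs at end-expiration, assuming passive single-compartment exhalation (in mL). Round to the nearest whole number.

211

Flow: 36 L/min ÷ 60 = 0.6 L/s.
R = (PIP − Pplat)/V̇ = (12.8 − 9.5) / 0.6 = 3.3/0.6 = 5.5 cmH2O·s/L.
C = Vt/(Pplat − PEEP) = 410.0 / (9.5 − 2) = 410.0/7.5 = 54.667 mL/cmH2O.
τ = R × C = 5.5 × 0.05467 L/cmH2O = 0.3007 s.
Fraction remaining = e^(−Te/τ) = e^(−0.20/0.3007) = 0.5142.
Trapped volume = 410.0 × 0.5142 = 210.82 mL.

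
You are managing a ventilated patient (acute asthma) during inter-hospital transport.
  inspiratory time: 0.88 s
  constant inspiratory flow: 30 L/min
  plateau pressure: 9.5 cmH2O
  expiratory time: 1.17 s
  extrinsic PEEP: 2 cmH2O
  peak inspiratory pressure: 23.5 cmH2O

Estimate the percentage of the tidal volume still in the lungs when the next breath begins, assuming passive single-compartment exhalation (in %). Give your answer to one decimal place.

49.1

Flow: 30 L/min ÷ 60 = 0.5 L/s.
Vt = flow × Ti = 0.5 L/s × 0.88 s × 1000 mL/L = 440.0 mL.
R = (PIP − Pplat)/V̇ = (23.5 − 9.5) / 0.5 = 14.0/0.5 = 28.0 cmH2O·s/L.
C = Vt/(Pplat − PEEP) = 440.0 / (9.5 − 2) = 440.0/7.5 = 58.667 mL/cmH2O.
τ = R × C = 28.0 × 0.05867 L/cmH2O = 1.643 s.
Fraction remaining at end-expiration = e^(−Te/τ) = e^(−1.17/1.643) = 0.4906 → 49.06%.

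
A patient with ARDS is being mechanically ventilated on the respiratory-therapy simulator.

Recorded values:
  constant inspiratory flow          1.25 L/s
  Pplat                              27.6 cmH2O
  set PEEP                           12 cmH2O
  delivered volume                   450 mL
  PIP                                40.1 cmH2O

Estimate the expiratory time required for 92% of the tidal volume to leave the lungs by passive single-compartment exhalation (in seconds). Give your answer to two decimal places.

0.73

R = (PIP − Pplat)/V̇ = (40.1 − 27.6) / 1.25 = 12.5/1.25 = 10.0 cmH2O·s/L.
C = Vt/(Pplat − PEEP) = 450.0 / (27.6 − 12) = 450.0/15.6 = 28.846 mL/cmH2O.
τ = R × C = 10.0 × 0.02885 L/cmH2O = 0.2885 s.
t = −τ·ln(1 − 0.92) = −0.2885·ln(0.08) = 0.7287 s.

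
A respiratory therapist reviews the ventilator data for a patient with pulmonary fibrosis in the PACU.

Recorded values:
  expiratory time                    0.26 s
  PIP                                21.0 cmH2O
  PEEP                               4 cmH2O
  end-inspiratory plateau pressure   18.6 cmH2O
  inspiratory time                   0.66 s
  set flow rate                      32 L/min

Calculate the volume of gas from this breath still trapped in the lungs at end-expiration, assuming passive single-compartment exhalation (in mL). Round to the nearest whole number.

Flow: 32 L/min ÷ 60 = 0.5333 L/s.
Vt = flow × Ti = 0.5333 L/s × 0.66 s × 1000 mL/L = 351.98 mL.
R = (PIP − Pplat)/V̇ = (21.0 − 18.6) / 0.5333 = 2.4/0.5333 = 4.5 cmH2O·s/L.
C = Vt/(Pplat − PEEP) = 351.98 / (18.6 − 4) = 351.98/14.6 = 24.108 mL/cmH2O.
τ = R × C = 4.5 × 0.02411 L/cmH2O = 0.1085 s.
Fraction remaining = e^(−Te/τ) = e^(−0.26/0.1085) = 0.09105.
Trapped volume = 351.98 × 0.09105 = 32.048 mL.

32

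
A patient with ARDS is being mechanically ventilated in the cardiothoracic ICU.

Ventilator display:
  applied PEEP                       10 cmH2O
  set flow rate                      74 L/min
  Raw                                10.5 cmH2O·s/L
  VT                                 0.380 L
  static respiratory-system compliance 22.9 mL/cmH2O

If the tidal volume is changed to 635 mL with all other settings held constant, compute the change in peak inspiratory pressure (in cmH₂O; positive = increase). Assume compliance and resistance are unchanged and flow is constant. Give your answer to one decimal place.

PIP = Vt/C + R·V̇ + PEEP (constant-flow equation of motion).
Only the elastic term changes: ΔPIP = ΔVt / C = (635 − 380) / 22.9 = 11.135 cmH2O.

11.1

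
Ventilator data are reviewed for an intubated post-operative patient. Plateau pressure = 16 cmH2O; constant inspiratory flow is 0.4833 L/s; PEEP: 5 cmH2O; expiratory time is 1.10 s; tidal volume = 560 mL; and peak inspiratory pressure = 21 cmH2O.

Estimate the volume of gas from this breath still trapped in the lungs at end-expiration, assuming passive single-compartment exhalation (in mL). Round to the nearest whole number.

R = (PIP − Pplat)/V̇ = (21 − 16) / 0.4833 = 5.0/0.4833 = 10.346 cmH2O·s/L.
C = Vt/(Pplat − PEEP) = 560.0 / (16 − 5) = 560.0/11.0 = 50.909 mL/cmH2O.
τ = R × C = 10.346 × 0.05091 L/cmH2O = 0.5267 s.
Fraction remaining = e^(−Te/τ) = e^(−1.10/0.5267) = 0.1239.
Trapped volume = 560.0 × 0.1239 = 69.384 mL.

69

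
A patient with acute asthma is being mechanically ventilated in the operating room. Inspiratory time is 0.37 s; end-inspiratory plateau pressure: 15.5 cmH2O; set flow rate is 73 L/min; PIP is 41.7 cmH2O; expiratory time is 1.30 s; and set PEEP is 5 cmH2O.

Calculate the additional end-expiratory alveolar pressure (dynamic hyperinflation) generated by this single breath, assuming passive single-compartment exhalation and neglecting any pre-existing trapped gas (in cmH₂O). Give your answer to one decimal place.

Flow: 73 L/min ÷ 60 = 1.2167 L/s.
Vt = flow × Ti = 1.2167 L/s × 0.37 s × 1000 mL/L = 450.18 mL.
R = (PIP − Pplat)/V̇ = (41.7 − 15.5) / 1.2167 = 26.2/1.2167 = 21.534 cmH2O·s/L.
C = Vt/(Pplat − PEEP) = 450.18 / (15.5 − 5) = 450.18/10.5 = 42.874 mL/cmH2O.
τ = R × C = 21.534 × 0.04287 L/cmH2O = 0.9232 s.
Fraction remaining = e^(−Te/τ) = e^(−1.30/0.9232) = 0.2446; trapped volume = 450.18 × 0.2446 = 110.11 mL.
Additional alveolar pressure from trapping ≈ V_trapped / C = 110.11 / 42.874 = 2.568 cmH2O.

2.6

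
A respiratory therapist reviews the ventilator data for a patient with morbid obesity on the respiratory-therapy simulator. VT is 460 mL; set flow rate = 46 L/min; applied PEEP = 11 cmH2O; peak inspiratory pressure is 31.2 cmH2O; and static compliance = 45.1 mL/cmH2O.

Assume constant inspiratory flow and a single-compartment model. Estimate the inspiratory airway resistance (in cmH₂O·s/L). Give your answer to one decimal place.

13.0

Flow: 46 L/min ÷ 60 = 0.7667 L/s.
Equation of motion (constant flow): PIP = Vt/C + R·V̇ + PEEP.
R·V̇ = PIP − Vt/C − PEEP = 31.2 − 460/45.1 − 11 = 31.2 − 10.2 − 11 = 10.0 cmH2O.
R = 10.0 / 0.7667 = 13.043 cmH2O·s/L.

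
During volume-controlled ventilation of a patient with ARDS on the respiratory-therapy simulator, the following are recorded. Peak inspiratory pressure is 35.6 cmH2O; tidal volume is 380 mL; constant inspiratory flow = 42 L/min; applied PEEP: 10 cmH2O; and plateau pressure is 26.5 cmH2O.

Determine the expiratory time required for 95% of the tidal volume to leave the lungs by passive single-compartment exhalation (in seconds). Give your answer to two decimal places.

Flow: 42 L/min ÷ 60 = 0.7 L/s.
R = (PIP − Pplat)/V̇ = (35.6 − 26.5) / 0.7 = 9.1/0.7 = 13.0 cmH2O·s/L.
C = Vt/(Pplat − PEEP) = 380.0 / (26.5 − 10) = 380.0/16.5 = 23.03 mL/cmH2O.
τ = R × C = 13.0 × 0.02303 L/cmH2O = 0.2994 s.
t = −τ·ln(1 − 0.95) = −0.2994·ln(0.05) = 0.8969 s.

0.90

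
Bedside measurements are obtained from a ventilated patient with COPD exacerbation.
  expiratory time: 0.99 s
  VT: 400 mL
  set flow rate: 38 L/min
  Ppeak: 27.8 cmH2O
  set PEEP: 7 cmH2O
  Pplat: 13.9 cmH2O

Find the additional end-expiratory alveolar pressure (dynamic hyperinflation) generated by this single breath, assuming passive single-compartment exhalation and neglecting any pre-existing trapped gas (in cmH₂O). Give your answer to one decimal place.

3.2

Flow: 38 L/min ÷ 60 = 0.6333 L/s.
R = (PIP − Pplat)/V̇ = (27.8 − 13.9) / 0.6333 = 13.9/0.6333 = 21.949 cmH2O·s/L.
C = Vt/(Pplat − PEEP) = 400.0 / (13.9 − 7) = 400.0/6.9 = 57.971 mL/cmH2O.
τ = R × C = 21.949 × 0.05797 L/cmH2O = 1.272 s.
Fraction remaining = e^(−Te/τ) = e^(−0.99/1.272) = 0.4592; trapped volume = 400.0 × 0.4592 = 183.68 mL.
Additional alveolar pressure from trapping ≈ V_trapped / C = 183.68 / 57.971 = 3.168 cmH2O.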